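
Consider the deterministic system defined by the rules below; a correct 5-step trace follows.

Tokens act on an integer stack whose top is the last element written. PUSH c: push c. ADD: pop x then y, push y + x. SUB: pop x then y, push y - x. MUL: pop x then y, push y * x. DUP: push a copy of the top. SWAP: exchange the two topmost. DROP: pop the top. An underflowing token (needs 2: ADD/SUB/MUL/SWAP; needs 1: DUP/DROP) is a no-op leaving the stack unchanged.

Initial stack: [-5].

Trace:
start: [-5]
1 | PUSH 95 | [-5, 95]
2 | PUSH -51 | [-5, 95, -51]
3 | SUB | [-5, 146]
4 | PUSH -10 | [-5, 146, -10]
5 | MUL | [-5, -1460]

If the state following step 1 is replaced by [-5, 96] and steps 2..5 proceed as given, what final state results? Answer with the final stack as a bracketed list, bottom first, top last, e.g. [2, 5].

[-5, -1470]

state after step 1 := [-5, 96]
2 | PUSH -51 | [-5, 96, -51]
3 | SUB | [-5, 147]
4 | PUSH -10 | [-5, 147, -10]
5 | MUL | [-5, -1470]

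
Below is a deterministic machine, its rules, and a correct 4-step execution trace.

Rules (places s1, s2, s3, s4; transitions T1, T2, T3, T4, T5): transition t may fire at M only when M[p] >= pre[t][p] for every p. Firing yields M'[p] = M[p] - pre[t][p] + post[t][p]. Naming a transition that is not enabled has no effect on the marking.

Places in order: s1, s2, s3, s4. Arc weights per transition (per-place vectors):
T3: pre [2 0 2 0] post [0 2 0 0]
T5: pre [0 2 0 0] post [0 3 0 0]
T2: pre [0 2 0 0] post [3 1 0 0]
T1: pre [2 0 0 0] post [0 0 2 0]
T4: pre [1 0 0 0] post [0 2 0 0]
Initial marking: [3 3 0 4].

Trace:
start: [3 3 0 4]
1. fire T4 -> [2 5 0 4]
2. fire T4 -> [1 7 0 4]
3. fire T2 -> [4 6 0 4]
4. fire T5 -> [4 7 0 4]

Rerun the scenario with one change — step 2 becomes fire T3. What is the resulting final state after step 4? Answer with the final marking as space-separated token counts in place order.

(re-executing from step 2 with the substitution; state before step 2: [2 5 0 4])
2. fire T3 -> [2 5 0 4]
3. fire T2 -> [5 4 0 4]
4. fire T5 -> [5 5 0 4]

5 5 0 4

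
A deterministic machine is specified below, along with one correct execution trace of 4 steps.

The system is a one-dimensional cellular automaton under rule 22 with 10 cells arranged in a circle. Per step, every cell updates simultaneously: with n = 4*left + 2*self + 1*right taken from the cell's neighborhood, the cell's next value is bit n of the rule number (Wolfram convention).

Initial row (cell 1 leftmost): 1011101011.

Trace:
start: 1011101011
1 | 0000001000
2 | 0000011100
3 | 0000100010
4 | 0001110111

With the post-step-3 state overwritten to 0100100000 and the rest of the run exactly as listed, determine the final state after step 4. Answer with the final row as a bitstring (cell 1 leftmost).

1111110000

state after step 3 := 0100100000
4 | 1111110000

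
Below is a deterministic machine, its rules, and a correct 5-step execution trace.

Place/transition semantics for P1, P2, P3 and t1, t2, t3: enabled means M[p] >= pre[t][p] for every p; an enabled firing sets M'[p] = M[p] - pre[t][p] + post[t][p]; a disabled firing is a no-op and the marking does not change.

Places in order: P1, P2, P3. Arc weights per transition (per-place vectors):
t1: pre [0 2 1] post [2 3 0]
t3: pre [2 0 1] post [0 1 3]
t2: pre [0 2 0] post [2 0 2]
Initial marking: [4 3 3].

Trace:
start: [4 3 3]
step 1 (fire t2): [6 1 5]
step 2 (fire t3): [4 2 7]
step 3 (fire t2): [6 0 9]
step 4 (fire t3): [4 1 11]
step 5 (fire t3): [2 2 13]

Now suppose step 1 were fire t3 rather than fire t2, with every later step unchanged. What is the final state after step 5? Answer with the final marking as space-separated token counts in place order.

0 4 11

(re-executing from step 1 with the substitution; state before step 1: [4 3 3])
step 1 (fire t3): [2 4 5]
step 2 (fire t3): [0 5 7]
step 3 (fire t2): [2 3 9]
step 4 (fire t3): [0 4 11]
step 5 (fire t3): [0 4 11]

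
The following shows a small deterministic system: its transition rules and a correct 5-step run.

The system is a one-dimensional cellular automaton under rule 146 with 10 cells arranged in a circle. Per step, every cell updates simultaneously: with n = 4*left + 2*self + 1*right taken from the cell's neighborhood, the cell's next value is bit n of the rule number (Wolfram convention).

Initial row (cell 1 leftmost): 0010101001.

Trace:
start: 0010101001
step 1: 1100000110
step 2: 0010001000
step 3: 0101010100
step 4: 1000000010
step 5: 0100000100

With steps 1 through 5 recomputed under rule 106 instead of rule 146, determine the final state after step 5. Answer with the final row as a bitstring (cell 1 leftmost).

0100100101

(re-executing steps 1..5 under rule 106; state before step 1: 0010101001)
step 1: 0101010010
step 2: 1010100100
step 3: 0101001001
step 4: 1010010010
step 5: 0100100101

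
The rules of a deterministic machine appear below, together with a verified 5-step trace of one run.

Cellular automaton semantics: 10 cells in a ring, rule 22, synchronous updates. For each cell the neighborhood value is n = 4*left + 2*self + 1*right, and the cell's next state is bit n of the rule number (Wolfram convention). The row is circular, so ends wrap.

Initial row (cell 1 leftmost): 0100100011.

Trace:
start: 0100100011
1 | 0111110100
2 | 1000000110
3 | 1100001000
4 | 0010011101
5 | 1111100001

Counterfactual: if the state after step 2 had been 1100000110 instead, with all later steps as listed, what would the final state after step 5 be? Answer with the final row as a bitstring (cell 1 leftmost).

1000000010

state after step 2 := 1100000110
3 | 0010001000
4 | 0111011100
5 | 1000000010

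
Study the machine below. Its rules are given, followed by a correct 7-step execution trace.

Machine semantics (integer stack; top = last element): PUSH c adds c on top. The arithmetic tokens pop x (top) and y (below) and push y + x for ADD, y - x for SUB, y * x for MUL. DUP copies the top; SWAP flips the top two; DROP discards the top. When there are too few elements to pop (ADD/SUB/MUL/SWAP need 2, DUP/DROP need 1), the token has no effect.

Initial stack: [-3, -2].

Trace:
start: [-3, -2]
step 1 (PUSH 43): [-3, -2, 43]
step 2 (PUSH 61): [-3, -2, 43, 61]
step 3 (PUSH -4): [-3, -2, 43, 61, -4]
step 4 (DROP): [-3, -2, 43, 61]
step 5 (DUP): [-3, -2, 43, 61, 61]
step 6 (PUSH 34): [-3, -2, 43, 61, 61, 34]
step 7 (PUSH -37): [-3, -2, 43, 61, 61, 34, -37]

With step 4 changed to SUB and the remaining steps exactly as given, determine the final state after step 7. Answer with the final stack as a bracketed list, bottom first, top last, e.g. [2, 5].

(re-executing from step 4 with the substitution; state before step 4: [-3, -2, 43, 61, -4])
step 4 (SUB): [-3, -2, 43, 65]
step 5 (DUP): [-3, -2, 43, 65, 65]
step 6 (PUSH 34): [-3, -2, 43, 65, 65, 34]
step 7 (PUSH -37): [-3, -2, 43, 65, 65, 34, -37]

[-3, -2, 43, 65, 65, 34, -37]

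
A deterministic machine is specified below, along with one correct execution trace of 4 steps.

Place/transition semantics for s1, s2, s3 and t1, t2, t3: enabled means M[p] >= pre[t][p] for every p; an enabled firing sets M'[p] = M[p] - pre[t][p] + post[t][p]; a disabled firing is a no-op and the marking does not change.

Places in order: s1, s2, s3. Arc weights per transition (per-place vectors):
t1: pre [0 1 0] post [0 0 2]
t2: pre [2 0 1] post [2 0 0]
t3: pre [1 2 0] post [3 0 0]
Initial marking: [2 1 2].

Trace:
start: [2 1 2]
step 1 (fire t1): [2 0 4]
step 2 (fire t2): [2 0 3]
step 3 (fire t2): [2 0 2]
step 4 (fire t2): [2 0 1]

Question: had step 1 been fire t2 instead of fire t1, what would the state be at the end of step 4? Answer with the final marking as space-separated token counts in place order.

(re-executing from step 1 with the substitution; state before step 1: [2 1 2])
step 1 (fire t2): [2 1 1]
step 2 (fire t2): [2 1 0]
step 3 (fire t2): [2 1 0]
step 4 (fire t2): [2 1 0]

2 1 0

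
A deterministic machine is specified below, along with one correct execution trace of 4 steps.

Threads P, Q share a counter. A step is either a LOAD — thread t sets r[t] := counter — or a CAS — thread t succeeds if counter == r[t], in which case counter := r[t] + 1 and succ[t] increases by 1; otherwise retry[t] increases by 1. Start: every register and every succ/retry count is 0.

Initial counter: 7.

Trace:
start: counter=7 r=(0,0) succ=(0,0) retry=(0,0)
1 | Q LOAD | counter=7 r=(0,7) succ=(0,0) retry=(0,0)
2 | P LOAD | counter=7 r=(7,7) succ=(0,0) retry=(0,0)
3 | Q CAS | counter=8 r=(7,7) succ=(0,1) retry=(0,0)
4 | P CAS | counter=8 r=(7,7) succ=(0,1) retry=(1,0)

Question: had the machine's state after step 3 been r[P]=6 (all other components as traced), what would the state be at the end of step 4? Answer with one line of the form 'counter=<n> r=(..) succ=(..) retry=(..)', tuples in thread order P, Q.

counter=8 r=(6,7) succ=(0,1) retry=(1,0)

state after step 3 := counter=8 r=(6,7) succ=(0,1) retry=(0,0)
4 | P CAS | counter=8 r=(6,7) succ=(0,1) retry=(1,0)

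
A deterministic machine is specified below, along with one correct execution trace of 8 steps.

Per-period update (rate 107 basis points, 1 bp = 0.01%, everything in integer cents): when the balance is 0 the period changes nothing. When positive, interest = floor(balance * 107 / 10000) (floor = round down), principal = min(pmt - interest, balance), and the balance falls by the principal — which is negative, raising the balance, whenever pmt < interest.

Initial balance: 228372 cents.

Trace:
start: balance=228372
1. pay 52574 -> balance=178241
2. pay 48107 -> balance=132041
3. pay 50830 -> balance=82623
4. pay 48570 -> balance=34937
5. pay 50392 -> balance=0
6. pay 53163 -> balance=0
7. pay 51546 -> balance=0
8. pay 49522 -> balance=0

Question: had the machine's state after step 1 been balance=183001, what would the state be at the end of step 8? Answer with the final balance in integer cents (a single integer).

state after step 1 := balance=183001
2. pay 48107 -> balance=136852
3. pay 50830 -> balance=87486
4. pay 48570 -> balance=39852
5. pay 50392 -> balance=0
6. pay 53163 -> balance=0
7. pay 51546 -> balance=0
8. pay 49522 -> balance=0

0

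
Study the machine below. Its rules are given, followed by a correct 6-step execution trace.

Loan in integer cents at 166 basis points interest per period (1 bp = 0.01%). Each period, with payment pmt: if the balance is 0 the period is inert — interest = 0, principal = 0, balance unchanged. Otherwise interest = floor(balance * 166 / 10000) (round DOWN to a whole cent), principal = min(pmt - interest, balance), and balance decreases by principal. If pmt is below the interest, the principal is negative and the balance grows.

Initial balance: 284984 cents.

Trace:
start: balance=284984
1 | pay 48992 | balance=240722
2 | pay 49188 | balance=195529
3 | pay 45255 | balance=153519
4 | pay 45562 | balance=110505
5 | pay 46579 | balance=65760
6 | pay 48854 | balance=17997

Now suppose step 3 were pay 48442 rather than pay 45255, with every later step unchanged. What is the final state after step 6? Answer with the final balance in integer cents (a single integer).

(re-executing from step 3 with the substitution; state before step 3: balance=195529)
3 | pay 48442 | balance=150332
4 | pay 45562 | balance=107265
5 | pay 46579 | balance=62466
6 | pay 48854 | balance=14648

14648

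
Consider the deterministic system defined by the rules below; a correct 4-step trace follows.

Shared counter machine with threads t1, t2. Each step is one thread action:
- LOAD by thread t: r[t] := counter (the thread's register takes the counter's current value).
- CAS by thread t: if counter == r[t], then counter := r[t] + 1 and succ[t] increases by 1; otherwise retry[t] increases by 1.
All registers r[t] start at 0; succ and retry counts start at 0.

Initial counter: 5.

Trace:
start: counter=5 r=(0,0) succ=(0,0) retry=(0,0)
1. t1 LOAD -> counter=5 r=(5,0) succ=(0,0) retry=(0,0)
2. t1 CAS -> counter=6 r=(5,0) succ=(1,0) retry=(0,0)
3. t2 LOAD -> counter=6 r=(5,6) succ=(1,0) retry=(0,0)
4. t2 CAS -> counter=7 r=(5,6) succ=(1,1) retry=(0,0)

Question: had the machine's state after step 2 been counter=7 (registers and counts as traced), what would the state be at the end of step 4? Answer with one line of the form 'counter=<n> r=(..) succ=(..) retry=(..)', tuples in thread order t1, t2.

state after step 2 := counter=7 r=(5,0) succ=(1,0) retry=(0,0)
3. t2 LOAD -> counter=7 r=(5,7) succ=(1,0) retry=(0,0)
4. t2 CAS -> counter=8 r=(5,7) succ=(1,1) retry=(0,0)

counter=8 r=(5,7) succ=(1,1) retry=(0,0)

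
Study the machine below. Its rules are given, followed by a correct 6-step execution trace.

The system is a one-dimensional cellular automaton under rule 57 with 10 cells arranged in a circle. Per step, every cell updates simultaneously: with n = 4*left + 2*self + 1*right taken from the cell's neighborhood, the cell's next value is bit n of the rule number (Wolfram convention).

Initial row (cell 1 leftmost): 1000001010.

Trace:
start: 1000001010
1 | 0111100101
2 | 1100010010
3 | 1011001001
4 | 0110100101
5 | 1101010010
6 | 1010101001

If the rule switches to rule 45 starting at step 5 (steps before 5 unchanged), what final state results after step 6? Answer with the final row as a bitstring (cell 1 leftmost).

0011000100

(re-executing steps 5..6 under rule 45; state before step 5: 0110100101)
5 | 1101100111
6 | 0011000100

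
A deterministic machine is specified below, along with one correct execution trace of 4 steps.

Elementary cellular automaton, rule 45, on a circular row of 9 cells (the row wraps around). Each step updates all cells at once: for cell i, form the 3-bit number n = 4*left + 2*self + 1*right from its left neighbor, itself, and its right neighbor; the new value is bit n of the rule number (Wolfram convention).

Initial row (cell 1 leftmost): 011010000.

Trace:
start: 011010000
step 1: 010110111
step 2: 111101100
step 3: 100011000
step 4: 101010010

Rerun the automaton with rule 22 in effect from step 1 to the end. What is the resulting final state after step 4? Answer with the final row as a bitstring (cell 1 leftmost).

(re-executing steps 1..4 under rule 22; state before step 1: 011010000)
step 1: 100011000
step 2: 110100101
step 3: 000111100
step 4: 001000010

001000010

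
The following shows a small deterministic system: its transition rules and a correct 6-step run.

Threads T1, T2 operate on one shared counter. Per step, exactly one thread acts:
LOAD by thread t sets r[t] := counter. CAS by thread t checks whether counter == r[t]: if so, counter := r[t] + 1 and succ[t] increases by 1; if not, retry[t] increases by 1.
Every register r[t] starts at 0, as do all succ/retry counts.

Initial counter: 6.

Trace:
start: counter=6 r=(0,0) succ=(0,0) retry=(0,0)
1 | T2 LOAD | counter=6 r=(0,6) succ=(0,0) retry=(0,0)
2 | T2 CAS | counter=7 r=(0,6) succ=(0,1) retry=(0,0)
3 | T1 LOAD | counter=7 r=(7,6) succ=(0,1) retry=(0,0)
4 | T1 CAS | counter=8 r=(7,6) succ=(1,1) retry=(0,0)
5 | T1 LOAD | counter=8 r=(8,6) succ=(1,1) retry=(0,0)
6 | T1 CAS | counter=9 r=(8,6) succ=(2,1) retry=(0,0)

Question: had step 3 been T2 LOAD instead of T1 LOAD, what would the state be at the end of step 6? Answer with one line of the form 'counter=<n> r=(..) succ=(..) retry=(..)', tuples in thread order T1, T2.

(re-executing from step 3 with the substitution; state before step 3: counter=7 r=(0,6) succ=(0,1) retry=(0,0))
3 | T2 LOAD | counter=7 r=(0,7) succ=(0,1) retry=(0,0)
4 | T1 CAS | counter=7 r=(0,7) succ=(0,1) retry=(1,0)
5 | T1 LOAD | counter=7 r=(7,7) succ=(0,1) retry=(1,0)
6 | T1 CAS | counter=8 r=(7,7) succ=(1,1) retry=(1,0)

counter=8 r=(7,7) succ=(1,1) retry=(1,0)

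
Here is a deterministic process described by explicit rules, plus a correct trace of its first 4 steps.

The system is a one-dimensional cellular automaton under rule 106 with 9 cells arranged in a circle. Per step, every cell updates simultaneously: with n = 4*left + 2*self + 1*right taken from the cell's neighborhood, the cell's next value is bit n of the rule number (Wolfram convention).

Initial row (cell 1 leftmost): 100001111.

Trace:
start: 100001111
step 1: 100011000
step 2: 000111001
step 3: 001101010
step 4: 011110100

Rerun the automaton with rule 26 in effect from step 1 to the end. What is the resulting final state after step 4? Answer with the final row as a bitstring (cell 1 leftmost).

110100110

(re-executing steps 1..4 under rule 26; state before step 1: 100001111)
step 1: 010011000
step 2: 101110100
step 3: 001000011
step 4: 110100110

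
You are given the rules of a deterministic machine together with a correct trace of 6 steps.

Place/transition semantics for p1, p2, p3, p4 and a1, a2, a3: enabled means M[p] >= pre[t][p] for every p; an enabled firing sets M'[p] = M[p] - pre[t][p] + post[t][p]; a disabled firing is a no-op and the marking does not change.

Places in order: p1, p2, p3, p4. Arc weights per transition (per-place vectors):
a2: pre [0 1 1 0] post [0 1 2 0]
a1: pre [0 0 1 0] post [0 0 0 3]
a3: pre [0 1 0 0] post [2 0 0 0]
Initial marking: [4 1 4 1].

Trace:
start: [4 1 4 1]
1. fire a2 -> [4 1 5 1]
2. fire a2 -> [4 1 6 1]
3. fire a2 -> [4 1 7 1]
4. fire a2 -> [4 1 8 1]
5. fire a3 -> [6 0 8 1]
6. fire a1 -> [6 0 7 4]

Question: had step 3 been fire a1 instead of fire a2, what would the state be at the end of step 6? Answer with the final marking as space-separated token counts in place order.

6 0 5 7

(re-executing from step 3 with the substitution; state before step 3: [4 1 6 1])
3. fire a1 -> [4 1 5 4]
4. fire a2 -> [4 1 6 4]
5. fire a3 -> [6 0 6 4]
6. fire a1 -> [6 0 5 7]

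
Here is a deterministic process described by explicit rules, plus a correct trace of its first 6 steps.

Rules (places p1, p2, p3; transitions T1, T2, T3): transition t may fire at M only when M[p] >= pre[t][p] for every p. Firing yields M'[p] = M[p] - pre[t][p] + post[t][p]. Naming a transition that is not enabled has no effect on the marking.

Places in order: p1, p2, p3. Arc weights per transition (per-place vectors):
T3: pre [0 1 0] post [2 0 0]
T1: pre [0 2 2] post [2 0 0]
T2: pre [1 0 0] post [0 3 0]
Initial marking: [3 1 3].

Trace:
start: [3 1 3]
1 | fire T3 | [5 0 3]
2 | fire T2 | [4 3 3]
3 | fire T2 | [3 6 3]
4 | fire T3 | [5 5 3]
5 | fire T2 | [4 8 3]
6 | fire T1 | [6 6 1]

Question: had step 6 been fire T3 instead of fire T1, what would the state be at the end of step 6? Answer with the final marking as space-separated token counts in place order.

(re-executing from step 6 with the substitution; state before step 6: [4 8 3])
6 | fire T3 | [6 7 3]

6 7 3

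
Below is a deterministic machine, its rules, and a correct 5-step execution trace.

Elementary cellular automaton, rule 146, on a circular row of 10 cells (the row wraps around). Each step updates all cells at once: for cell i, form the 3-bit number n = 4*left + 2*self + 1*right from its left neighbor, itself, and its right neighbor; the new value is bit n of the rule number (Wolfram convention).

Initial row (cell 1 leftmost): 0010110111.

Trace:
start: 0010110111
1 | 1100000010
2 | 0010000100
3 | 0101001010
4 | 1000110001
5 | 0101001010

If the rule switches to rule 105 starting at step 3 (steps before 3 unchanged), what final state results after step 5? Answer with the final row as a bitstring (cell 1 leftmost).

1101111011

(re-executing steps 3..5 under rule 105; state before step 3: 0010000100)
3 | 1000110001
4 | 1010110101
5 | 1101111011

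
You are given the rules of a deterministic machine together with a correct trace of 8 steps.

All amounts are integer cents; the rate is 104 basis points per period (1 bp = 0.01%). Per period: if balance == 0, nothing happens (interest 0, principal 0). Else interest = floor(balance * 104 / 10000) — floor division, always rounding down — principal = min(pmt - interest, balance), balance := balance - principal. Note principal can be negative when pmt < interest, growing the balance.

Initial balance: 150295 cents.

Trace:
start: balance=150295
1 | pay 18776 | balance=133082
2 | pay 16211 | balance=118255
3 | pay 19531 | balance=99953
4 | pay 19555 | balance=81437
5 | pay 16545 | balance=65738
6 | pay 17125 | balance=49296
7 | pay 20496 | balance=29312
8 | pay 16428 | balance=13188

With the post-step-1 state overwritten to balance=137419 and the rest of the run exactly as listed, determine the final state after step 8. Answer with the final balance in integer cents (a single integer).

17852

state after step 1 := balance=137419
2 | pay 16211 | balance=122637
3 | pay 19531 | balance=104381
4 | pay 19555 | balance=85911
5 | pay 16545 | balance=70259
6 | pay 17125 | balance=53864
7 | pay 20496 | balance=33928
8 | pay 16428 | balance=17852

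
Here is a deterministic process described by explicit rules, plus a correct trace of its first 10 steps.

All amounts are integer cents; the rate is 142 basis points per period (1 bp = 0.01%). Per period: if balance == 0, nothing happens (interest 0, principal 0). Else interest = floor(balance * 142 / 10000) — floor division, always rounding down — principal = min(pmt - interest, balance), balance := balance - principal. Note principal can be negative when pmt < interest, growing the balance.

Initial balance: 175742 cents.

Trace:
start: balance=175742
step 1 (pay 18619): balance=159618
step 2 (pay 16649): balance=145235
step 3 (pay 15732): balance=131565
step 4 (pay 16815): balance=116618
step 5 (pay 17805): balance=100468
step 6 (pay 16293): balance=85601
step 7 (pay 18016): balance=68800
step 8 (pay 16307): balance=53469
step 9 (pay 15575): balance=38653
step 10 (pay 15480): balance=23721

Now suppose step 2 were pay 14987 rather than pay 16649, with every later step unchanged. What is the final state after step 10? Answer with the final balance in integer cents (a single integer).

(re-executing from step 2 with the substitution; state before step 2: balance=159618)
step 2 (pay 14987): balance=146897
step 3 (pay 15732): balance=133250
step 4 (pay 16815): balance=118327
step 5 (pay 17805): balance=102202
step 6 (pay 16293): balance=87360
step 7 (pay 18016): balance=70584
step 8 (pay 16307): balance=55279
step 9 (pay 15575): balance=40488
step 10 (pay 15480): balance=25582

25582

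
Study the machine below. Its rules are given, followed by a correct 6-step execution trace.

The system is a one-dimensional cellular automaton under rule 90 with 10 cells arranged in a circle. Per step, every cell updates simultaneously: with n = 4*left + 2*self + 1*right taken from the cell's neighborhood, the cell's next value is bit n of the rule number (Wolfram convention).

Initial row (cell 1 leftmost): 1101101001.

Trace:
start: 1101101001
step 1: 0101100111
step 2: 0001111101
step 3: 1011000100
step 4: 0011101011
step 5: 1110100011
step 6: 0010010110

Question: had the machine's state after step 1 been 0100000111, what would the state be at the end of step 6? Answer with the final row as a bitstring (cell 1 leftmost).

state after step 1 := 0100000111
step 2: 0010001101
step 3: 1101011100
step 4: 1100010111
step 5: 0110100100
step 6: 1110011010

1110011010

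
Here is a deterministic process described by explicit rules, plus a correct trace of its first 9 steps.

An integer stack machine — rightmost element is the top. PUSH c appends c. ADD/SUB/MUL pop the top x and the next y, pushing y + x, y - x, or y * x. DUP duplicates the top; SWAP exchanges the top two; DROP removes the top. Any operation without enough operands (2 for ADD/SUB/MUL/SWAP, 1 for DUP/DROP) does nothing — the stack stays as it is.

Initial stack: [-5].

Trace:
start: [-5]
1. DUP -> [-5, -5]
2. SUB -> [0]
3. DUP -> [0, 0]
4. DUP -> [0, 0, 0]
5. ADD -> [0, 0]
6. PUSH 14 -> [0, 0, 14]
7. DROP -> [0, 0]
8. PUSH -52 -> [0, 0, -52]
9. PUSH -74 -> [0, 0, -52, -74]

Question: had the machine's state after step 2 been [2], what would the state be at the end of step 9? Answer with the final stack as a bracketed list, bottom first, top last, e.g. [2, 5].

[2, 4, -52, -74]

state after step 2 := [2]
3. DUP -> [2, 2]
4. DUP -> [2, 2, 2]
5. ADD -> [2, 4]
6. PUSH 14 -> [2, 4, 14]
7. DROP -> [2, 4]
8. PUSH -52 -> [2, 4, -52]
9. PUSH -74 -> [2, 4, -52, -74]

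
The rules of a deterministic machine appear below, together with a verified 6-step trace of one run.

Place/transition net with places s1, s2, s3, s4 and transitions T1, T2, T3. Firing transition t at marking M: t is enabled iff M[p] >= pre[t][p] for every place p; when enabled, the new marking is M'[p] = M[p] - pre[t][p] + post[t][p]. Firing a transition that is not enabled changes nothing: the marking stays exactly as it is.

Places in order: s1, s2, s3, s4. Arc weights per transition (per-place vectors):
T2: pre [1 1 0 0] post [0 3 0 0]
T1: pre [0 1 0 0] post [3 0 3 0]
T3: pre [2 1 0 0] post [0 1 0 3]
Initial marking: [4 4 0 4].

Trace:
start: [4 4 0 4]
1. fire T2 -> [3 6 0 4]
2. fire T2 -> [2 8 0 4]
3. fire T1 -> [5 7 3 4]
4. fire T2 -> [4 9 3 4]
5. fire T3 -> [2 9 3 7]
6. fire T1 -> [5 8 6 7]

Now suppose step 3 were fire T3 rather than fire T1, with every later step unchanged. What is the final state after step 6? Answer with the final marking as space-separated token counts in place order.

(re-executing from step 3 with the substitution; state before step 3: [2 8 0 4])
3. fire T3 -> [0 8 0 7]
4. fire T2 -> [0 8 0 7]
5. fire T3 -> [0 8 0 7]
6. fire T1 -> [3 7 3 7]

3 7 3 7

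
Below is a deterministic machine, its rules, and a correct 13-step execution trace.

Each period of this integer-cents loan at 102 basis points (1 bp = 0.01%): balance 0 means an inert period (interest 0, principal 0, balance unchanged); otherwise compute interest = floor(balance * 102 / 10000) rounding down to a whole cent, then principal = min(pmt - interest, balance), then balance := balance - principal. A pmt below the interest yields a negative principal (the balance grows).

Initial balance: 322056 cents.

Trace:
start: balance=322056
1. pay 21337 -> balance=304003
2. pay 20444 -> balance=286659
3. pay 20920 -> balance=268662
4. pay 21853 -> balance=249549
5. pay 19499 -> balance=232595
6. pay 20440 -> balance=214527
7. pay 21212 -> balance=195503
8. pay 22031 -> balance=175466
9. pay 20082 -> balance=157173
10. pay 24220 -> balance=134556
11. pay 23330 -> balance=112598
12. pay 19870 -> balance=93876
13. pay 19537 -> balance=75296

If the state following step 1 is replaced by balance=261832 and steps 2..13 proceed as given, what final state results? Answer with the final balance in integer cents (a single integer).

state after step 1 := balance=261832
2. pay 20444 -> balance=244058
3. pay 20920 -> balance=225627
4. pay 21853 -> balance=206075
5. pay 19499 -> balance=188677
6. pay 20440 -> balance=170161
7. pay 21212 -> balance=150684
8. pay 22031 -> balance=130189
9. pay 20082 -> balance=111434
10. pay 24220 -> balance=88350
11. pay 23330 -> balance=65921
12. pay 19870 -> balance=46723
13. pay 19537 -> balance=27662

27662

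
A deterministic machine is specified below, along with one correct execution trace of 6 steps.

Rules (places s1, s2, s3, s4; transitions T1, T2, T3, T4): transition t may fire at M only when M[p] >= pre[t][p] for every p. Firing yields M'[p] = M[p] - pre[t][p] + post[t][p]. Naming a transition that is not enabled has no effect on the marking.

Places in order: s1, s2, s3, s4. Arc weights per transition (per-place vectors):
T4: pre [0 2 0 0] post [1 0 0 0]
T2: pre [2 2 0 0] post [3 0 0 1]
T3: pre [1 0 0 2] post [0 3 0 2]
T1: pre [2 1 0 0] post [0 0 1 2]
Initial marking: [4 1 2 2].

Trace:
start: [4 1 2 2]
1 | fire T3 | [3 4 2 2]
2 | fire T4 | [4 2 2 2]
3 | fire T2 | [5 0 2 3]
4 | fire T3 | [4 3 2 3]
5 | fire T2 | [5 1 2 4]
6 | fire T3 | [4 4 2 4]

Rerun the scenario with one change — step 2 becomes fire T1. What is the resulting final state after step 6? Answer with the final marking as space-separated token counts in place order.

(re-executing from step 2 with the substitution; state before step 2: [3 4 2 2])
2 | fire T1 | [1 3 3 4]
3 | fire T2 | [1 3 3 4]
4 | fire T3 | [0 6 3 4]
5 | fire T2 | [0 6 3 4]
6 | fire T3 | [0 6 3 4]

0 6 3 4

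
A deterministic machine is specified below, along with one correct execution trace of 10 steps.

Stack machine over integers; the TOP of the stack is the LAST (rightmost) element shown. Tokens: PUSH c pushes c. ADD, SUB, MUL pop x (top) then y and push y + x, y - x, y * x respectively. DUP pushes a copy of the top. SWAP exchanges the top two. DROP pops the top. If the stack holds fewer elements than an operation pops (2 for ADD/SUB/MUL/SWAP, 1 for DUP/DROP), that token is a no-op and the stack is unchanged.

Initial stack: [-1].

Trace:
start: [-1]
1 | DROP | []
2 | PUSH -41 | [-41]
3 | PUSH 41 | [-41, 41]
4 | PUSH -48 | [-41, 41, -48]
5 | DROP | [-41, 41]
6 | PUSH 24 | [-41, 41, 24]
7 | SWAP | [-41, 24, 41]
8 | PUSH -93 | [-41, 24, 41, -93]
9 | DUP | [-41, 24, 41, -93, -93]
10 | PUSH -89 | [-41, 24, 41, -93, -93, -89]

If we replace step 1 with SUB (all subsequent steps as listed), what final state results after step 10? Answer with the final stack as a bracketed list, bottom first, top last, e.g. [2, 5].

(re-executing from step 1 with the substitution; state before step 1: [-1])
1 | SUB | [-1]
2 | PUSH -41 | [-1, -41]
3 | PUSH 41 | [-1, -41, 41]
4 | PUSH -48 | [-1, -41, 41, -48]
5 | DROP | [-1, -41, 41]
6 | PUSH 24 | [-1, -41, 41, 24]
7 | SWAP | [-1, -41, 24, 41]
8 | PUSH -93 | [-1, -41, 24, 41, -93]
9 | DUP | [-1, -41, 24, 41, -93, -93]
10 | PUSH -89 | [-1, -41, 24, 41, -93, -93, -89]

[-1, -41, 24, 41, -93, -93, -89]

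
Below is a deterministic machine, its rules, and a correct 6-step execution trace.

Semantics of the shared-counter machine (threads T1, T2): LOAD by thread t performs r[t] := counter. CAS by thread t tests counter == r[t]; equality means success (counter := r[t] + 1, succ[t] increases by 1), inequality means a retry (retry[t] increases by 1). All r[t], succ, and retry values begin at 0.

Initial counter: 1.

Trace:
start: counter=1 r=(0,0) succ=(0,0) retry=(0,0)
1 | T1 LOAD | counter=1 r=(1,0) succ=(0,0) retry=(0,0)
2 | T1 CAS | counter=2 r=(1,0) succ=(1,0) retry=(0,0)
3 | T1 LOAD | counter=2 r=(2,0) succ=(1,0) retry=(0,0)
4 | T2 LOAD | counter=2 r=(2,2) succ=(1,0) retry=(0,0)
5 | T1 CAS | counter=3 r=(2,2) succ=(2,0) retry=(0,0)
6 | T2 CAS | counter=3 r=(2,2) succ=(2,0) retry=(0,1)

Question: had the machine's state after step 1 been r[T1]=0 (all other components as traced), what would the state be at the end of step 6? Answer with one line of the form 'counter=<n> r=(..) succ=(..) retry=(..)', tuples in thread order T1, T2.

counter=2 r=(1,1) succ=(1,0) retry=(1,1)

state after step 1 := counter=1 r=(0,0) succ=(0,0) retry=(0,0)
2 | T1 CAS | counter=1 r=(0,0) succ=(0,0) retry=(1,0)
3 | T1 LOAD | counter=1 r=(1,0) succ=(0,0) retry=(1,0)
4 | T2 LOAD | counter=1 r=(1,1) succ=(0,0) retry=(1,0)
5 | T1 CAS | counter=2 r=(1,1) succ=(1,0) retry=(1,0)
6 | T2 CAS | counter=2 r=(1,1) succ=(1,0) retry=(1,1)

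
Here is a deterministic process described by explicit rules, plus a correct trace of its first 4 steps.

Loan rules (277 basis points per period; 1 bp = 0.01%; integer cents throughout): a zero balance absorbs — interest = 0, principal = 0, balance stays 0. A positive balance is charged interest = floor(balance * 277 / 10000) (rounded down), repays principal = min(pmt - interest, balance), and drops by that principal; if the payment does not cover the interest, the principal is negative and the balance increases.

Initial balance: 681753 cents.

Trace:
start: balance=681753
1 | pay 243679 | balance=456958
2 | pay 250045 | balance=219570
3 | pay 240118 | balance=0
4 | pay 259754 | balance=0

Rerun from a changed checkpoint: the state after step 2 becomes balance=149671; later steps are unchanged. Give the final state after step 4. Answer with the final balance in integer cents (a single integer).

0

state after step 2 := balance=149671
3 | pay 240118 | balance=0
4 | pay 259754 | balance=0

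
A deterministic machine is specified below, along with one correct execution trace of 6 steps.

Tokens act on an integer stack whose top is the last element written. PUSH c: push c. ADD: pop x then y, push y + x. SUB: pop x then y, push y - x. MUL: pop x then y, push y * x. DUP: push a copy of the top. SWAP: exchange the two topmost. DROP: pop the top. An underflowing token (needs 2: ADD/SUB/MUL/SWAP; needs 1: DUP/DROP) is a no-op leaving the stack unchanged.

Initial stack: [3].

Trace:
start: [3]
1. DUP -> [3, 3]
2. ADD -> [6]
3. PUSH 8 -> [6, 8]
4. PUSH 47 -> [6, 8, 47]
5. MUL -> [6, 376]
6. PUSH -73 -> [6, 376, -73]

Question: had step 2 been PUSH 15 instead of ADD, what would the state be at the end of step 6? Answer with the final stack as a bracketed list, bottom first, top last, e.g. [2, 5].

(re-executing from step 2 with the substitution; state before step 2: [3, 3])
2. PUSH 15 -> [3, 3, 15]
3. PUSH 8 -> [3, 3, 15, 8]
4. PUSH 47 -> [3, 3, 15, 8, 47]
5. MUL -> [3, 3, 15, 376]
6. PUSH -73 -> [3, 3, 15, 376, -73]

[3, 3, 15, 376, -73]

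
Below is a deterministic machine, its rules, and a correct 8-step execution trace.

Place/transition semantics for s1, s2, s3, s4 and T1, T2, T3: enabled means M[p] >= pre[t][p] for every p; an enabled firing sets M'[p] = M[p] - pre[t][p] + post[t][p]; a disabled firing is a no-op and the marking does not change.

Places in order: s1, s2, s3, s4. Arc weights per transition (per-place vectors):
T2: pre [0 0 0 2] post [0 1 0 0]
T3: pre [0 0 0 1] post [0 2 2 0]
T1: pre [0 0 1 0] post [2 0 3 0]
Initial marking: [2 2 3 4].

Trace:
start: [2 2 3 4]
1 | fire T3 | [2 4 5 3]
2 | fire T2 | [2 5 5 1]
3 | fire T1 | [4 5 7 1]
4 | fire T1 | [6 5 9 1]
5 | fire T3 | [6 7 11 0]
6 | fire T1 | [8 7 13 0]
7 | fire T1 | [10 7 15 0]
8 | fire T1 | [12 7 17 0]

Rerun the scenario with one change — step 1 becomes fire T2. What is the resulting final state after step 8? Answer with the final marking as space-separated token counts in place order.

12 4 13 0

(re-executing from step 1 with the substitution; state before step 1: [2 2 3 4])
1 | fire T2 | [2 3 3 2]
2 | fire T2 | [2 4 3 0]
3 | fire T1 | [4 4 5 0]
4 | fire T1 | [6 4 7 0]
5 | fire T3 | [6 4 7 0]
6 | fire T1 | [8 4 9 0]
7 | fire T1 | [10 4 11 0]
8 | fire T1 | [12 4 13 0]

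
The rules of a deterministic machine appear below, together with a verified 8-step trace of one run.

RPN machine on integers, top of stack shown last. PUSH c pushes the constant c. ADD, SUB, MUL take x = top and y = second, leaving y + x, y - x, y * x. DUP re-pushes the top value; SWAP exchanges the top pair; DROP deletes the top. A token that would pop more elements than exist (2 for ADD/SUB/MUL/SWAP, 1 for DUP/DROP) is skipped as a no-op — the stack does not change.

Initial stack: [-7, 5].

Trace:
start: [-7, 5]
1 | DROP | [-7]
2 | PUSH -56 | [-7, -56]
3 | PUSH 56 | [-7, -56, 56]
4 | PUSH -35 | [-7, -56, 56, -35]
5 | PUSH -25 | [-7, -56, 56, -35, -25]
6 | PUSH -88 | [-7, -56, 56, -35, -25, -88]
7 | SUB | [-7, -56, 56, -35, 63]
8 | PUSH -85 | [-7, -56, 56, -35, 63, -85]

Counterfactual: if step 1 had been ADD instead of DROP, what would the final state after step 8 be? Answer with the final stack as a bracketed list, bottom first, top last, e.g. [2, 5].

(re-executing from step 1 with the substitution; state before step 1: [-7, 5])
1 | ADD | [-2]
2 | PUSH -56 | [-2, -56]
3 | PUSH 56 | [-2, -56, 56]
4 | PUSH -35 | [-2, -56, 56, -35]
5 | PUSH -25 | [-2, -56, 56, -35, -25]
6 | PUSH -88 | [-2, -56, 56, -35, -25, -88]
7 | SUB | [-2, -56, 56, -35, 63]
8 | PUSH -85 | [-2, -56, 56, -35, 63, -85]

[-2, -56, 56, -35, 63, -85]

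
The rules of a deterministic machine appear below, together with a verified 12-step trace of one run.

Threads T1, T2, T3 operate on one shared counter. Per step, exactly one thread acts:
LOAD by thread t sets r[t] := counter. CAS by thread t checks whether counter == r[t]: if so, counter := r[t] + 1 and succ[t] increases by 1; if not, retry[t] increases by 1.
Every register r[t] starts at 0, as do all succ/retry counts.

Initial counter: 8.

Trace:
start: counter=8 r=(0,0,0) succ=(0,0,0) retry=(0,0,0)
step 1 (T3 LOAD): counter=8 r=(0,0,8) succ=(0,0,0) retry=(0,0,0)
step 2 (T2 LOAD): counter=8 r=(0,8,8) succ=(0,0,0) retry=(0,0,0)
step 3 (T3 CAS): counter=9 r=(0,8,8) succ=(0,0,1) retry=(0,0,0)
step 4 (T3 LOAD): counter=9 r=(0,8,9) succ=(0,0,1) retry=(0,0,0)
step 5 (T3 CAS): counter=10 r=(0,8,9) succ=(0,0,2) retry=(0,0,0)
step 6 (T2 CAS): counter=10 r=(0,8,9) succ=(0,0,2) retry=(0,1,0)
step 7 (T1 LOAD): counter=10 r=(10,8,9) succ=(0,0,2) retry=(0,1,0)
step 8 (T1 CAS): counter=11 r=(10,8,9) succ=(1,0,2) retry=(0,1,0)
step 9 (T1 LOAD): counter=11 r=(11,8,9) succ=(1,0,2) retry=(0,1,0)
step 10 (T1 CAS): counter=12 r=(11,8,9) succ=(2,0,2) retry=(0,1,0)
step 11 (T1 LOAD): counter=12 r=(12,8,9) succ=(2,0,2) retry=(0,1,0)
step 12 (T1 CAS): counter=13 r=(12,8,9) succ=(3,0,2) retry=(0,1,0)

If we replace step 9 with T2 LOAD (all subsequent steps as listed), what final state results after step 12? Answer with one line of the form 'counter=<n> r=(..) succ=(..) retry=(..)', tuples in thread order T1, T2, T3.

(re-executing from step 9 with the substitution; state before step 9: counter=11 r=(10,8,9) succ=(1,0,2) retry=(0,1,0))
step 9 (T2 LOAD): counter=11 r=(10,11,9) succ=(1,0,2) retry=(0,1,0)
step 10 (T1 CAS): counter=11 r=(10,11,9) succ=(1,0,2) retry=(1,1,0)
step 11 (T1 LOAD): counter=11 r=(11,11,9) succ=(1,0,2) retry=(1,1,0)
step 12 (T1 CAS): counter=12 r=(11,11,9) succ=(2,0,2) retry=(1,1,0)

counter=12 r=(11,11,9) succ=(2,0,2) retry=(1,1,0)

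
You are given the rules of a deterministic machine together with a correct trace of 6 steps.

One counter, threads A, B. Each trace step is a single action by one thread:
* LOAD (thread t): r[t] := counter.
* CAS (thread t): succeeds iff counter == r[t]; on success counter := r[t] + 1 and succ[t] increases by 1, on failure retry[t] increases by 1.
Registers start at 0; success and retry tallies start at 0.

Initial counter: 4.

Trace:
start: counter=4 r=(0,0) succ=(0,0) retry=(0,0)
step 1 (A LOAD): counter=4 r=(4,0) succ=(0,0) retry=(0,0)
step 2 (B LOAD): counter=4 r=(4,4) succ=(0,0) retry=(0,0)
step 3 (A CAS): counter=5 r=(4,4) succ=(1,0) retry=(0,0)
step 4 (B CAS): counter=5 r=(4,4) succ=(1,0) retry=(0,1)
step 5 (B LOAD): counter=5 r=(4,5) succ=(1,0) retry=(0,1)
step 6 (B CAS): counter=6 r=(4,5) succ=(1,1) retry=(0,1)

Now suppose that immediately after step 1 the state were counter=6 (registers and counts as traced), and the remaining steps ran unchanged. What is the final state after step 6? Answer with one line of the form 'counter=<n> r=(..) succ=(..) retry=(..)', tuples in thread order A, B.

state after step 1 := counter=6 r=(4,0) succ=(0,0) retry=(0,0)
step 2 (B LOAD): counter=6 r=(4,6) succ=(0,0) retry=(0,0)
step 3 (A CAS): counter=6 r=(4,6) succ=(0,0) retry=(1,0)
step 4 (B CAS): counter=7 r=(4,6) succ=(0,1) retry=(1,0)
step 5 (B LOAD): counter=7 r=(4,7) succ=(0,1) retry=(1,0)
step 6 (B CAS): counter=8 r=(4,7) succ=(0,2) retry=(1,0)

counter=8 r=(4,7) succ=(0,2) retry=(1,0)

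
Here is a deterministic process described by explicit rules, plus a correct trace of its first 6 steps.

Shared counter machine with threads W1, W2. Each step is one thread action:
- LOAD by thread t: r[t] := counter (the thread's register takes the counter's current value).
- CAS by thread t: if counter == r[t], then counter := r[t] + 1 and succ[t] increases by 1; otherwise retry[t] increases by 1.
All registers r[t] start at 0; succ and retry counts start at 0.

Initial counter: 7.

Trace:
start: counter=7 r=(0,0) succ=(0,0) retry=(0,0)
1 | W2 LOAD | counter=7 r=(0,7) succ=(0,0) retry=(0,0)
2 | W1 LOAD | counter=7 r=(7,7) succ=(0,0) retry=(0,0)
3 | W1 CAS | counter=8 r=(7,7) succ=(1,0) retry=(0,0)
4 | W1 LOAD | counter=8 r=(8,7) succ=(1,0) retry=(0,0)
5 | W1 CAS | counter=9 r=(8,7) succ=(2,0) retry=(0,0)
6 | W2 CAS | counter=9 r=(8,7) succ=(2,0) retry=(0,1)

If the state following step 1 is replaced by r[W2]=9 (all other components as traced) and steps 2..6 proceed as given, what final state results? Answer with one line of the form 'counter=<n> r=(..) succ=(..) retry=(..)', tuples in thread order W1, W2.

state after step 1 := counter=7 r=(0,9) succ=(0,0) retry=(0,0)
2 | W1 LOAD | counter=7 r=(7,9) succ=(0,0) retry=(0,0)
3 | W1 CAS | counter=8 r=(7,9) succ=(1,0) retry=(0,0)
4 | W1 LOAD | counter=8 r=(8,9) succ=(1,0) retry=(0,0)
5 | W1 CAS | counter=9 r=(8,9) succ=(2,0) retry=(0,0)
6 | W2 CAS | counter=10 r=(8,9) succ=(2,1) retry=(0,0)

counter=10 r=(8,9) succ=(2,1) retry=(0,0)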